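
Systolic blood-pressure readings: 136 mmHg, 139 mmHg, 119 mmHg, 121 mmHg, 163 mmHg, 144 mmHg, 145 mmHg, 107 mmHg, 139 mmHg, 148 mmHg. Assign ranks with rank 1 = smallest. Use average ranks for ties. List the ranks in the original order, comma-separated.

4, 5.5, 2, 3, 10, 7, 8, 1, 5.5, 9

Sorted (ascending): 107, 119, 121, 136, 139, 139, 144, 145, 148, 163
The 2 values of 139 occupy positions 5–6 → average rank (5+6)/2 = 5.5.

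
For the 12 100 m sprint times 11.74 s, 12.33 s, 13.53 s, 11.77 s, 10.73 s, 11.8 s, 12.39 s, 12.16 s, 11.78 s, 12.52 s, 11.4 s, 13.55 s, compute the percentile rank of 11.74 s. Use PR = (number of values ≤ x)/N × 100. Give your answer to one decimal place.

25.0

N = 12.
Strictly below 11.74: 2. Equal to 11.74: 1.
PR = 3/12 × 100 = 25.0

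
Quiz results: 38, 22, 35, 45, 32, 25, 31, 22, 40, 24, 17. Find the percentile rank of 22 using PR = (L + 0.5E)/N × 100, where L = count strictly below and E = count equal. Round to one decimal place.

N = 11.
Strictly below 22: 1. Equal to 22: 2.
PR = (1 + 0.5·2)/11 × 100 = 18.2

18.2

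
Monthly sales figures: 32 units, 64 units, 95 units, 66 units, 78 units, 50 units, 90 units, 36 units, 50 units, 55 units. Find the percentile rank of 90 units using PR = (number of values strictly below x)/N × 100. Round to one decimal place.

N = 10.
Strictly below 90: 8. Equal to 90: 1.
PR = 8/10 × 100 = 80.0

80.0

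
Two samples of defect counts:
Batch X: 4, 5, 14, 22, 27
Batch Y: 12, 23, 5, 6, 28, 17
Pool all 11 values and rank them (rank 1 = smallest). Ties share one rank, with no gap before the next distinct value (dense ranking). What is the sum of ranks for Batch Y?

Sorted (ascending): 4, 5, 5, 6, 12, 14, 17, 22, 23, 27, 28
The 2 values of 5 share dense rank 2.
Remaining distinct values take the next consecutive integers.
Batch Y values → pooled ranks: 12→4, 23→8, 5→2, 6→3, 28→10, 17→6
Rank sum = 4 + 8 + 2 + 3 + 10 + 6 = 33

33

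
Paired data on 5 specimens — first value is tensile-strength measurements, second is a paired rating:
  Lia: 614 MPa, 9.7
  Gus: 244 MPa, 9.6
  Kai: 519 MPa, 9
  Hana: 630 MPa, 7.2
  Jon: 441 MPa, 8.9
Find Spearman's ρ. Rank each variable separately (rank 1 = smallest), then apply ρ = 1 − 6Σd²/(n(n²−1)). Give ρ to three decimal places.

-0.300

Ranks of variable 1: 4, 1, 3, 5, 2
Ranks of variable 2: 5, 4, 3, 1, 2
d = r₁ − r₂: -1, -3, 0, 4, 0
d²: 1, 9, 0, 16, 0; Σd² = 26
ρ = 1 − 6·26/(5·24) = 1 − 156/120 = -0.300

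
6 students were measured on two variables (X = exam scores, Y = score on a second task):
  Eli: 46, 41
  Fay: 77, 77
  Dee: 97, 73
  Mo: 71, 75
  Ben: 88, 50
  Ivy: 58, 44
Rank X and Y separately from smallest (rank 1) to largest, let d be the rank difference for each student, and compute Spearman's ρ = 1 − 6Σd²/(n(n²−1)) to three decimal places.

0.543

Ranks of variable 1: 1, 4, 6, 3, 5, 2
Ranks of variable 2: 1, 6, 4, 5, 3, 2
d = r₁ − r₂: 0, -2, 2, -2, 2, 0
d²: 0, 4, 4, 4, 4, 0; Σd² = 16
ρ = 1 − 6·16/(6·35) = 1 − 96/210 = 0.543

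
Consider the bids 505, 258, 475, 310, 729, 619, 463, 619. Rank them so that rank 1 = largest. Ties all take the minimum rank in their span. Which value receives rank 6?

Sorted (descending): 729, 619, 619, 505, 475, 463, 310, 258
The 2 values of 619 occupy positions 2–3 → each gets rank 2.
Rank 6 → value 463.

463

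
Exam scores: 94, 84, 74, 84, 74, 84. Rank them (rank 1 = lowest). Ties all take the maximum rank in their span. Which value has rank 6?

Sorted (ascending): 74, 74, 84, 84, 84, 94
The 2 values of 74 occupy positions 1–2 → each gets rank 2.
The 3 values of 84 occupy positions 3–5 → each gets rank 5.
Rank 6 → value 94.

94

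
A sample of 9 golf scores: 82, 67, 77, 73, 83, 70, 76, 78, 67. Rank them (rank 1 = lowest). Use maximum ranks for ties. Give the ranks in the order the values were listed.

Sorted (ascending): 67, 67, 70, 73, 76, 77, 78, 82, 83
The 2 values of 67 occupy positions 1–2 → each gets rank 2.

8, 2, 6, 4, 9, 3, 5, 7, 2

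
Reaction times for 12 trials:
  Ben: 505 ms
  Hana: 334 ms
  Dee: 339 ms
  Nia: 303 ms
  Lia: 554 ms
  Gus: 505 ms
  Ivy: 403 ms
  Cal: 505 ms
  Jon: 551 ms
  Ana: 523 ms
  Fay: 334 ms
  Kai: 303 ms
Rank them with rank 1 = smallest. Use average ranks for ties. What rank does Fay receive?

Sorted (ascending): 303, 303, 334, 334, 339, 403, 505, 505, 505, 523, 551, 554
The 2 values of 303 occupy positions 1–2 → average rank (1+2)/2 = 1.5.
The 2 values of 334 occupy positions 3–4 → average rank (3+4)/2 = 3.5.
The 3 values of 505 occupy positions 7–9 → average rank 8.
Fay has value 334 ms → rank 3.5.

3.5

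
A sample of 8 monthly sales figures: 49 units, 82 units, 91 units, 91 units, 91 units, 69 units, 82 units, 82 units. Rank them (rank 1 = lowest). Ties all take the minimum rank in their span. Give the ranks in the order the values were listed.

1, 3, 6, 6, 6, 2, 3, 3

Sorted (ascending): 49, 69, 82, 82, 82, 91, 91, 91
The 3 values of 82 occupy positions 3–5 → each gets rank 3.
The 3 values of 91 occupy positions 6–8 → each gets rank 6.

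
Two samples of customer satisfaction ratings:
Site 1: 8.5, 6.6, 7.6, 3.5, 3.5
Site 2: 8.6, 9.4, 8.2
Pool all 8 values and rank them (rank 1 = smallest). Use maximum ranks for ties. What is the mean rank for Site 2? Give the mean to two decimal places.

Sorted (ascending): 3.5, 3.5, 6.6, 7.6, 8.2, 8.5, 8.6, 9.4
The 2 values of 3.5 occupy positions 1–2 → each gets rank 2.
Site 2 values → pooled ranks: 8.6→7, 9.4→8, 8.2→5
Mean rank = (7 + 8 + 5) / 3 = 6.67

6.67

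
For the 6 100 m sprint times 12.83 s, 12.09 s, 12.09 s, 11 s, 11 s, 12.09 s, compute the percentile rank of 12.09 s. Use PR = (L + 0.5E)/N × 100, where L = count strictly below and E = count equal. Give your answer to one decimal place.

N = 6.
Strictly below 12.09: 2. Equal to 12.09: 3.
PR = (2 + 0.5·3)/6 × 100 = 58.3

58.3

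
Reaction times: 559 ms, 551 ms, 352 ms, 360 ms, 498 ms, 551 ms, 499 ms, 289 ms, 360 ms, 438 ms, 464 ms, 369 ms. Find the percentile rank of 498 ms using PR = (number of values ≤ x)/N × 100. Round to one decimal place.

66.7

N = 12.
Strictly below 498: 7. Equal to 498: 1.
PR = 8/12 × 100 = 66.7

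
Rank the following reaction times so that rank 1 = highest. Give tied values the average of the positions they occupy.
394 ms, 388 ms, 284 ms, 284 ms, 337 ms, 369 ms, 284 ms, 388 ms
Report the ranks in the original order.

1, 2.5, 7, 7, 5, 4, 7, 2.5

Sorted (descending): 394, 388, 388, 369, 337, 284, 284, 284
The 2 values of 388 occupy positions 2–3 → average rank (2+3)/2 = 2.5.
The 3 values of 284 occupy positions 6–8 → average rank 7.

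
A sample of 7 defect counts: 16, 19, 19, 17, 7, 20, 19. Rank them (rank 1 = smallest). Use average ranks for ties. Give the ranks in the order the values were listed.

2, 5, 5, 3, 1, 7, 5

Sorted (ascending): 7, 16, 17, 19, 19, 19, 20
The 3 values of 19 occupy positions 4–6 → average rank 5.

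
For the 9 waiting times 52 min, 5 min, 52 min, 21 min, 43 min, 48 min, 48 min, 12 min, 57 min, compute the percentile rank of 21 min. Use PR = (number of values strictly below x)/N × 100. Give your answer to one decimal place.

N = 9.
Strictly below 21: 2. Equal to 21: 1.
PR = 2/9 × 100 = 22.2

22.2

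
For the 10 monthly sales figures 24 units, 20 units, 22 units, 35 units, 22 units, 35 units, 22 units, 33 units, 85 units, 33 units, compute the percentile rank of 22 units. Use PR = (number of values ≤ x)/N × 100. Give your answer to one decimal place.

40.0

N = 10.
Strictly below 22: 1. Equal to 22: 3.
PR = 4/10 × 100 = 40.0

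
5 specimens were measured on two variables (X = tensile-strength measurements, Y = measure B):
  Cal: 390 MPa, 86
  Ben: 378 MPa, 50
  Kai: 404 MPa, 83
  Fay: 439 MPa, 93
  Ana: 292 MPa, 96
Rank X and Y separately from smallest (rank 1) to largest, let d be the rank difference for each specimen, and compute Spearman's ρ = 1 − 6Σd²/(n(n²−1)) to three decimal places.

Ranks of variable 1: 3, 2, 4, 5, 1
Ranks of variable 2: 3, 1, 2, 4, 5
d = r₁ − r₂: 0, 1, 2, 1, -4
d²: 0, 1, 4, 1, 16; Σd² = 22
ρ = 1 − 6·22/(5·24) = 1 − 132/120 = -0.100

-0.100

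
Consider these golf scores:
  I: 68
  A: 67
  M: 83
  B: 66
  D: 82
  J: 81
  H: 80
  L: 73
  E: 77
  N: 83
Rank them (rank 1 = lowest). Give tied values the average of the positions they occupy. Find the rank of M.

Sorted (ascending): 66, 67, 68, 73, 77, 80, 81, 82, 83, 83
The 2 values of 83 occupy positions 9–10 → average rank (9+10)/2 = 9.5.
M has value 83 → rank 9.5.

9.5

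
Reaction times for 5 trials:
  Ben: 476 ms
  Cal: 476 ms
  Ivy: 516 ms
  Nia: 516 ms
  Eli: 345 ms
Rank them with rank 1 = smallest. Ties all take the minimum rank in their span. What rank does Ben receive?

Sorted (ascending): 345, 476, 476, 516, 516
The 2 values of 476 occupy positions 2–3 → each gets rank 2.
The 2 values of 516 occupy positions 4–5 → each gets rank 4.
Ben has value 476 ms → rank 2.

2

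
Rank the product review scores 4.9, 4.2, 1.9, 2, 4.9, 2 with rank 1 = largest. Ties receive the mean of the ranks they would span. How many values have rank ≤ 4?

Sorted (descending): 4.9, 4.9, 4.2, 2, 2, 1.9
The 2 values of 4.9 occupy positions 1–2 → average rank (1+2)/2 = 1.5.
The 2 values of 2 occupy positions 4–5 → average rank (4+5)/2 = 4.5.
Ranks ≤ 4: {1.5, 1.5, 3} → 3 values.

3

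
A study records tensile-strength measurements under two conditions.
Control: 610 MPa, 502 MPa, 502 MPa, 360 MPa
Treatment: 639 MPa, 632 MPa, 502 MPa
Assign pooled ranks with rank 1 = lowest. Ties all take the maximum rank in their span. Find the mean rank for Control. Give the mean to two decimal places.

3.50

Sorted (ascending): 360, 502, 502, 502, 610, 632, 639
The 3 values of 502 occupy positions 2–4 → each gets rank 4.
Control values → pooled ranks: 610→5, 502→4, 502→4, 360→1
Mean rank = (5 + 4 + 4 + 1) / 4 = 3.50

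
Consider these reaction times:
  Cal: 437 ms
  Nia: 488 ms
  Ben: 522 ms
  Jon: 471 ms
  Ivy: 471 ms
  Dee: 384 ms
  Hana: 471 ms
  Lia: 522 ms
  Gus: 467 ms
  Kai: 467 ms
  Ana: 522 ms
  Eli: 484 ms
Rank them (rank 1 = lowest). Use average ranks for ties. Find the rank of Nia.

9

Sorted (ascending): 384, 437, 467, 467, 471, 471, 471, 484, 488, 522, 522, 522
The 2 values of 467 occupy positions 3–4 → average rank (3+4)/2 = 3.5.
The 3 values of 471 occupy positions 5–7 → average rank 6.
The 3 values of 522 occupy positions 10–12 → average rank 11.
Nia has value 488 ms → rank 9.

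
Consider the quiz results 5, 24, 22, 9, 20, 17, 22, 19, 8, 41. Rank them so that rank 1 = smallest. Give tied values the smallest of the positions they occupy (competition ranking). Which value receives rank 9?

24

Sorted (ascending): 5, 8, 9, 17, 19, 20, 22, 22, 24, 41
The 2 values of 22 occupy positions 7–8 → each gets rank 7.
Rank 9 → value 24.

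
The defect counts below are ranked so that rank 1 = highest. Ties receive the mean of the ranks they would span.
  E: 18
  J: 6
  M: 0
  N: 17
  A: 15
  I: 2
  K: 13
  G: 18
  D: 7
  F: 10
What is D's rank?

Sorted (descending): 18, 18, 17, 15, 13, 10, 7, 6, 2, 0
The 2 values of 18 occupy positions 1–2 → average rank (1+2)/2 = 1.5.
D has value 7 → rank 7.

7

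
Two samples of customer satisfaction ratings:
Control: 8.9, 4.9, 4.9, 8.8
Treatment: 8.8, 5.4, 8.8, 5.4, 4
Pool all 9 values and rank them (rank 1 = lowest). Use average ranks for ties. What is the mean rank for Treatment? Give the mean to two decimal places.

4.80

Sorted (ascending): 4, 4.9, 4.9, 5.4, 5.4, 8.8, 8.8, 8.8, 8.9
The 2 values of 4.9 occupy positions 2–3 → average rank (2+3)/2 = 2.5.
The 2 values of 5.4 occupy positions 4–5 → average rank (4+5)/2 = 4.5.
The 3 values of 8.8 occupy positions 6–8 → average rank 7.
Treatment values → pooled ranks: 8.8→7, 5.4→4.5, 8.8→7, 5.4→4.5, 4→1
Mean rank = (7 + 4.5 + 7 + 4.5 + 1) / 5 = 4.80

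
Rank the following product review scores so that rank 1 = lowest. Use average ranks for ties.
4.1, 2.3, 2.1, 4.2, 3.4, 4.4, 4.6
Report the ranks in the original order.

Sorted (ascending): 2.1, 2.3, 3.4, 4.1, 4.2, 4.4, 4.6
No ties — each value takes its position as its rank.

4, 2, 1, 5, 3, 6, 7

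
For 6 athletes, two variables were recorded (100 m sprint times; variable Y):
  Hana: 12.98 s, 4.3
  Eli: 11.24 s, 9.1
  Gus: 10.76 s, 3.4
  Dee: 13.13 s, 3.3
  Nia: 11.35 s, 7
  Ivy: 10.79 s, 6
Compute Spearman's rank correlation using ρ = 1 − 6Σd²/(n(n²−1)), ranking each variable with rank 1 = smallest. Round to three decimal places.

Ranks of variable 1: 5, 3, 1, 6, 4, 2
Ranks of variable 2: 3, 6, 2, 1, 5, 4
d = r₁ − r₂: 2, -3, -1, 5, -1, -2
d²: 4, 9, 1, 25, 1, 4; Σd² = 44
ρ = 1 − 6·44/(6·35) = 1 − 264/210 = -0.257

-0.257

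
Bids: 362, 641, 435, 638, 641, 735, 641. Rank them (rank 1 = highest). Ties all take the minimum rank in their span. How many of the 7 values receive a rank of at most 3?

4

Sorted (descending): 735, 641, 641, 641, 638, 435, 362
The 3 values of 641 occupy positions 2–4 → each gets rank 2.
Ranks ≤ 3: {1, 2, 2, 2} → 4 values.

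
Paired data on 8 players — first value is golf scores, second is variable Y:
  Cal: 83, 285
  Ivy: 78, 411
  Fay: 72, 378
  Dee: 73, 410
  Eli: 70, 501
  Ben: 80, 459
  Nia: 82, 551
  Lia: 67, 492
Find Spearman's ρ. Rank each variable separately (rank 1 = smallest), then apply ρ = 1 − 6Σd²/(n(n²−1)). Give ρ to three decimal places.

Ranks of variable 1: 8, 5, 3, 4, 2, 6, 7, 1
Ranks of variable 2: 1, 4, 2, 3, 7, 5, 8, 6
d = r₁ − r₂: 7, 1, 1, 1, -5, 1, -1, -5
d²: 49, 1, 1, 1, 25, 1, 1, 25; Σd² = 104
ρ = 1 − 6·104/(8·63) = 1 − 624/504 = -0.238

-0.238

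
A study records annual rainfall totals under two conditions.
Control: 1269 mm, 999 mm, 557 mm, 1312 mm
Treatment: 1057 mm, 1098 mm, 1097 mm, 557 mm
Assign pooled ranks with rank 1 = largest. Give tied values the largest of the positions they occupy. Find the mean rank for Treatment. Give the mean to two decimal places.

Sorted (descending): 1312, 1269, 1098, 1097, 1057, 999, 557, 557
The 2 values of 557 occupy positions 7–8 → each gets rank 8.
Treatment values → pooled ranks: 1057→5, 1098→3, 1097→4, 557→8
Mean rank = (5 + 3 + 4 + 8) / 4 = 5.00

5.00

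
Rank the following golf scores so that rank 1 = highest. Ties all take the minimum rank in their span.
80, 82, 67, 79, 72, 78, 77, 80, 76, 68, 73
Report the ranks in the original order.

2, 1, 11, 4, 9, 5, 6, 2, 7, 10, 8

Sorted (descending): 82, 80, 80, 79, 78, 77, 76, 73, 72, 68, 67
The 2 values of 80 occupy positions 2–3 → each gets rank 2.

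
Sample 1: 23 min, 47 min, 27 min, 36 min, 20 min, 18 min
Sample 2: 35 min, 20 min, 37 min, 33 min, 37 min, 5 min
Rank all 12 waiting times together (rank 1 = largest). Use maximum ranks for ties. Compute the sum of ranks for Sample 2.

39

Sorted (descending): 47, 37, 37, 36, 35, 33, 27, 23, 20, 20, 18, 5
The 2 values of 37 occupy positions 2–3 → each gets rank 3.
The 2 values of 20 occupy positions 9–10 → each gets rank 10.
Sample 2 values → pooled ranks: 35→5, 20→10, 37→3, 33→6, 37→3, 5→12
Rank sum = 5 + 10 + 3 + 6 + 3 + 12 = 39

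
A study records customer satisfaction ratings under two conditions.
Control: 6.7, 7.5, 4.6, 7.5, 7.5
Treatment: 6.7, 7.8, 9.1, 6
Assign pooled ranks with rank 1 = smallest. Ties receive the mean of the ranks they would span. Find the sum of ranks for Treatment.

22.5

Sorted (ascending): 4.6, 6, 6.7, 6.7, 7.5, 7.5, 7.5, 7.8, 9.1
The 2 values of 6.7 occupy positions 3–4 → average rank (3+4)/2 = 3.5.
The 3 values of 7.5 occupy positions 5–7 → average rank 6.
Treatment values → pooled ranks: 6.7→3.5, 7.8→8, 9.1→9, 6→2
Rank sum = 3.5 + 8 + 9 + 2 = 22.5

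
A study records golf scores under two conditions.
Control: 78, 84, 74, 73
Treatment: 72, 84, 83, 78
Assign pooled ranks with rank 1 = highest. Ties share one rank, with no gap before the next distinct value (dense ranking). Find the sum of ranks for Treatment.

Sorted (descending): 84, 84, 83, 78, 78, 74, 73, 72
The 2 values of 84 share dense rank 1.
The 2 values of 78 share dense rank 3.
Remaining distinct values take the next consecutive integers.
Treatment values → pooled ranks: 72→6, 84→1, 83→2, 78→3
Rank sum = 6 + 1 + 2 + 3 = 12

12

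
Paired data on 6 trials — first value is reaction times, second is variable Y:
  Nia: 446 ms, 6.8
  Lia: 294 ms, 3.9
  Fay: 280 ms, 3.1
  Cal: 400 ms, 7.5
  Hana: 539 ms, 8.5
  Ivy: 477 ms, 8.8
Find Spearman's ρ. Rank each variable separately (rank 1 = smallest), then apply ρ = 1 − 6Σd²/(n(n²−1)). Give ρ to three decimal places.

0.886

Ranks of variable 1: 4, 2, 1, 3, 6, 5
Ranks of variable 2: 3, 2, 1, 4, 5, 6
d = r₁ − r₂: 1, 0, 0, -1, 1, -1
d²: 1, 0, 0, 1, 1, 1; Σd² = 4
ρ = 1 − 6·4/(6·35) = 1 − 24/210 = 0.886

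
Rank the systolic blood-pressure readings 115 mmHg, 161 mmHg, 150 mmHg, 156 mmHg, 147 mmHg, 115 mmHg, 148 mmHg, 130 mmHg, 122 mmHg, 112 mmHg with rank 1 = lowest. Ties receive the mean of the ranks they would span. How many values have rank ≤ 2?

Sorted (ascending): 112, 115, 115, 122, 130, 147, 148, 150, 156, 161
The 2 values of 115 occupy positions 2–3 → average rank (2+3)/2 = 2.5.
Ranks ≤ 2: {1} → 1 value.

1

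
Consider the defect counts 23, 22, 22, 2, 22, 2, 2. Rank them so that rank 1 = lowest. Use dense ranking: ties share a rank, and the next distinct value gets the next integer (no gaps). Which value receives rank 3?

23

Sorted (ascending): 2, 2, 2, 22, 22, 22, 23
The 3 values of 2 share dense rank 1.
The 3 values of 22 share dense rank 2.
Remaining distinct values take the next consecutive integers.
Rank 3 → value 23.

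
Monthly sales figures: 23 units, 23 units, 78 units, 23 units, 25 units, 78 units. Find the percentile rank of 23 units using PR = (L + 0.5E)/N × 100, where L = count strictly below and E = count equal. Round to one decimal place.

25.0

N = 6.
Strictly below 23: 0. Equal to 23: 3.
PR = (0 + 0.5·3)/6 × 100 = 25.0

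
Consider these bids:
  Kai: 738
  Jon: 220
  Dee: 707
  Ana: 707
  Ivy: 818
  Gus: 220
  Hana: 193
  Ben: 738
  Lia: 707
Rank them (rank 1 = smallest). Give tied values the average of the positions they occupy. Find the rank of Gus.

Sorted (ascending): 193, 220, 220, 707, 707, 707, 738, 738, 818
The 2 values of 220 occupy positions 2–3 → average rank (2+3)/2 = 2.5.
The 3 values of 707 occupy positions 4–6 → average rank 5.
The 2 values of 738 occupy positions 7–8 → average rank (7+8)/2 = 7.5.
Gus has value 220 → rank 2.5.

2.5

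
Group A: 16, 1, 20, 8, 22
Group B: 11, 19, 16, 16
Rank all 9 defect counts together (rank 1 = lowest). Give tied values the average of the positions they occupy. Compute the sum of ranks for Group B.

Sorted (ascending): 1, 8, 11, 16, 16, 16, 19, 20, 22
The 3 values of 16 occupy positions 4–6 → average rank 5.
Group B values → pooled ranks: 11→3, 19→7, 16→5, 16→5
Rank sum = 3 + 7 + 5 + 5 = 20

20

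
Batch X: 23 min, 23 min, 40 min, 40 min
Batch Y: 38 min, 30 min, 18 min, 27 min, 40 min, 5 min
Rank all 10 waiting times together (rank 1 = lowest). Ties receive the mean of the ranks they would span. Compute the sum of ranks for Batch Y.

Sorted (ascending): 5, 18, 23, 23, 27, 30, 38, 40, 40, 40
The 2 values of 23 occupy positions 3–4 → average rank (3+4)/2 = 3.5.
The 3 values of 40 occupy positions 8–10 → average rank 9.
Batch Y values → pooled ranks: 38→7, 30→6, 18→2, 27→5, 40→9, 5→1
Rank sum = 7 + 6 + 2 + 5 + 9 + 1 = 30

30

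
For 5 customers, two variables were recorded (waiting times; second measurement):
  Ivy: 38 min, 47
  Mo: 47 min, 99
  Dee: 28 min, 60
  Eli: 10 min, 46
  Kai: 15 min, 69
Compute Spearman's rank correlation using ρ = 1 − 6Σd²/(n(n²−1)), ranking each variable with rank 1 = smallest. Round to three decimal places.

0.600

Ranks of variable 1: 4, 5, 3, 1, 2
Ranks of variable 2: 2, 5, 3, 1, 4
d = r₁ − r₂: 2, 0, 0, 0, -2
d²: 4, 0, 0, 0, 4; Σd² = 8
ρ = 1 − 6·8/(5·24) = 1 − 48/120 = 0.600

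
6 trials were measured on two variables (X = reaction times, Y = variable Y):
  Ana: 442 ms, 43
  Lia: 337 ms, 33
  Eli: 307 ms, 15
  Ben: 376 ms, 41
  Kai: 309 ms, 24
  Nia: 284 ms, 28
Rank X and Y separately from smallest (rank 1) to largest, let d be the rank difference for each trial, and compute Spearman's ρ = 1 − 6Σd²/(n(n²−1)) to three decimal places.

Ranks of variable 1: 6, 4, 2, 5, 3, 1
Ranks of variable 2: 6, 4, 1, 5, 2, 3
d = r₁ − r₂: 0, 0, 1, 0, 1, -2
d²: 0, 0, 1, 0, 1, 4; Σd² = 6
ρ = 1 − 6·6/(6·35) = 1 − 36/210 = 0.829

0.829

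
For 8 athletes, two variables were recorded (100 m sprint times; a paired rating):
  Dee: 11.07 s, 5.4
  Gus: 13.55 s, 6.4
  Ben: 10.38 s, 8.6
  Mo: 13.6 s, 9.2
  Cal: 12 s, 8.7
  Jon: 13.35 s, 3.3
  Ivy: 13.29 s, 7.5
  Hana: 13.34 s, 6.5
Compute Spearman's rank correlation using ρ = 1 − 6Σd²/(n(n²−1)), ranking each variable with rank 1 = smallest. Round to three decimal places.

0.000

Ranks of variable 1: 2, 7, 1, 8, 3, 6, 4, 5
Ranks of variable 2: 2, 3, 6, 8, 7, 1, 5, 4
d = r₁ − r₂: 0, 4, -5, 0, -4, 5, -1, 1
d²: 0, 16, 25, 0, 16, 25, 1, 1; Σd² = 84
ρ = 1 − 6·84/(8·63) = 1 − 504/504 = 0.000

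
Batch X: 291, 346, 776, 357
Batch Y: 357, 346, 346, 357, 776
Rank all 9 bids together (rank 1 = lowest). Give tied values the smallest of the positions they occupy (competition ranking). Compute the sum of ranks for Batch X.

16

Sorted (ascending): 291, 346, 346, 346, 357, 357, 357, 776, 776
The 3 values of 346 occupy positions 2–4 → each gets rank 2.
The 3 values of 357 occupy positions 5–7 → each gets rank 5.
The 2 values of 776 occupy positions 8–9 → each gets rank 8.
Batch X values → pooled ranks: 291→1, 346→2, 776→8, 357→5
Rank sum = 1 + 2 + 8 + 5 = 16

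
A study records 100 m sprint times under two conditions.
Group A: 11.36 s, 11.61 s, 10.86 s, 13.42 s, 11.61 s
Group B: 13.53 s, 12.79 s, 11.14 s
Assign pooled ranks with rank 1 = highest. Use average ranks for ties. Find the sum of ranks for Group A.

25

Sorted (descending): 13.53, 13.42, 12.79, 11.61, 11.61, 11.36, 11.14, 10.86
The 2 values of 11.61 occupy positions 4–5 → average rank (4+5)/2 = 4.5.
Group A values → pooled ranks: 11.36→6, 11.61→4.5, 10.86→8, 13.42→2, 11.61→4.5
Rank sum = 6 + 4.5 + 8 + 2 + 4.5 = 25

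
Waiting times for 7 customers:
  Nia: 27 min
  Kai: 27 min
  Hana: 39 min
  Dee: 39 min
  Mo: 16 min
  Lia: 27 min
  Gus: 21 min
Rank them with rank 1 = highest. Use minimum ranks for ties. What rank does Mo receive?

7

Sorted (descending): 39, 39, 27, 27, 27, 21, 16
The 2 values of 39 occupy positions 1–2 → each gets rank 1.
The 3 values of 27 occupy positions 3–5 → each gets rank 3.
Mo has value 16 min → rank 7.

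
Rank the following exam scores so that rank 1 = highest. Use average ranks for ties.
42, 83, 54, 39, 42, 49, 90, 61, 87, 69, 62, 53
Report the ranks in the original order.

10.5, 3, 7, 12, 10.5, 9, 1, 6, 2, 4, 5, 8

Sorted (descending): 90, 87, 83, 69, 62, 61, 54, 53, 49, 42, 42, 39
The 2 values of 42 occupy positions 10–11 → average rank (10+11)/2 = 10.5.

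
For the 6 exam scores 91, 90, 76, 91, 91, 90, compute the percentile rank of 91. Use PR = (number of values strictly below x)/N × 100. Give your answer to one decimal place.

50.0

N = 6.
Strictly below 91: 3. Equal to 91: 3.
PR = 3/6 × 100 = 50.0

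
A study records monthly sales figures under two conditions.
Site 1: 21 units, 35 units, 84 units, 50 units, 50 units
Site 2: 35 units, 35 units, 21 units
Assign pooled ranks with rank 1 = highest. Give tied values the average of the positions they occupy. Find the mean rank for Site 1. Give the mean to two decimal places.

Sorted (descending): 84, 50, 50, 35, 35, 35, 21, 21
The 2 values of 50 occupy positions 2–3 → average rank (2+3)/2 = 2.5.
The 3 values of 35 occupy positions 4–6 → average rank 5.
The 2 values of 21 occupy positions 7–8 → average rank (7+8)/2 = 7.5.
Site 1 values → pooled ranks: 21→7.5, 35→5, 84→1, 50→2.5, 50→2.5
Mean rank = (7.5 + 5 + 1 + 2.5 + 2.5) / 5 = 3.70

3.70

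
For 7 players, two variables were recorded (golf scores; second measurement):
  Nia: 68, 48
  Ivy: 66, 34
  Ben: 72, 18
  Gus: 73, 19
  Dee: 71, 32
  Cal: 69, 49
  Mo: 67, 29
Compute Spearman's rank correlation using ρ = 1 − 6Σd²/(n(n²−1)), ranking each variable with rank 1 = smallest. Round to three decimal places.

Ranks of variable 1: 3, 1, 6, 7, 5, 4, 2
Ranks of variable 2: 6, 5, 1, 2, 4, 7, 3
d = r₁ − r₂: -3, -4, 5, 5, 1, -3, -1
d²: 9, 16, 25, 25, 1, 9, 1; Σd² = 86
ρ = 1 − 6·86/(7·48) = 1 − 516/336 = -0.536

-0.536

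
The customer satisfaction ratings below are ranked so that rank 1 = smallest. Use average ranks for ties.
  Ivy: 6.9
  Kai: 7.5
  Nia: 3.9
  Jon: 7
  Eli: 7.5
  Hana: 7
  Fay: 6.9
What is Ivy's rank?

2.5

Sorted (ascending): 3.9, 6.9, 6.9, 7, 7, 7.5, 7.5
The 2 values of 6.9 occupy positions 2–3 → average rank (2+3)/2 = 2.5.
The 2 values of 7 occupy positions 4–5 → average rank (4+5)/2 = 4.5.
The 2 values of 7.5 occupy positions 6–7 → average rank (6+7)/2 = 6.5.
Ivy has value 6.9 → rank 2.5.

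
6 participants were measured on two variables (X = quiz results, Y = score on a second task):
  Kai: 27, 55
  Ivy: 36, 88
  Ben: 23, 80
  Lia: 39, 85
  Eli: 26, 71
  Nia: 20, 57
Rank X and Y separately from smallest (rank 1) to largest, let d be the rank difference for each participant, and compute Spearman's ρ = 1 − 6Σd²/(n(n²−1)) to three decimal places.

Ranks of variable 1: 4, 5, 2, 6, 3, 1
Ranks of variable 2: 1, 6, 4, 5, 3, 2
d = r₁ − r₂: 3, -1, -2, 1, 0, -1
d²: 9, 1, 4, 1, 0, 1; Σd² = 16
ρ = 1 − 6·16/(6·35) = 1 − 96/210 = 0.543

0.543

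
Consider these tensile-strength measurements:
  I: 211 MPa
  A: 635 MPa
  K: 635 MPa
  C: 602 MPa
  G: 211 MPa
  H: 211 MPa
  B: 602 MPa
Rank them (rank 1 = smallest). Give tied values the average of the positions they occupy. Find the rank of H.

2

Sorted (ascending): 211, 211, 211, 602, 602, 635, 635
The 3 values of 211 occupy positions 1–3 → average rank 2.
The 2 values of 602 occupy positions 4–5 → average rank (4+5)/2 = 4.5.
The 2 values of 635 occupy positions 6–7 → average rank (6+7)/2 = 6.5.
H has value 211 MPa → rank 2.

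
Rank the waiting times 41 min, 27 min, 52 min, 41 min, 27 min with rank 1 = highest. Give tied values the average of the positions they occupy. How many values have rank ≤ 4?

3

Sorted (descending): 52, 41, 41, 27, 27
The 2 values of 41 occupy positions 2–3 → average rank (2+3)/2 = 2.5.
The 2 values of 27 occupy positions 4–5 → average rank (4+5)/2 = 4.5.
Ranks ≤ 4: {1, 2.5, 2.5} → 3 values.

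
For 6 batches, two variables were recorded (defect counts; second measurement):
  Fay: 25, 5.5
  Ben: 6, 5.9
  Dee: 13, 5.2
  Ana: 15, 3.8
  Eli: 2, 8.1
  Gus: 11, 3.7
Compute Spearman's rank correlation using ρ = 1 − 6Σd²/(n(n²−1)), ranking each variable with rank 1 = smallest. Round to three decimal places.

-0.486

Ranks of variable 1: 6, 2, 4, 5, 1, 3
Ranks of variable 2: 4, 5, 3, 2, 6, 1
d = r₁ − r₂: 2, -3, 1, 3, -5, 2
d²: 4, 9, 1, 9, 25, 4; Σd² = 52
ρ = 1 − 6·52/(6·35) = 1 − 312/210 = -0.486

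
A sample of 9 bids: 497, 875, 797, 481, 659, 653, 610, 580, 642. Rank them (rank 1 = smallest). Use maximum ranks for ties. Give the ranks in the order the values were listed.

Sorted (ascending): 481, 497, 580, 610, 642, 653, 659, 797, 875
No ties — each value takes its position as its rank.

2, 9, 8, 1, 7, 6, 4, 3, 5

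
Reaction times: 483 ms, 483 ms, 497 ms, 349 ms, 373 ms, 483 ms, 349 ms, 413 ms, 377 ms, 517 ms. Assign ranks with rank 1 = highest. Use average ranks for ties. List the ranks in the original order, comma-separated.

Sorted (descending): 517, 497, 483, 483, 483, 413, 377, 373, 349, 349
The 3 values of 483 occupy positions 3–5 → average rank 4.
The 2 values of 349 occupy positions 9–10 → average rank (9+10)/2 = 9.5.

4, 4, 2, 9.5, 8, 4, 9.5, 6, 7, 1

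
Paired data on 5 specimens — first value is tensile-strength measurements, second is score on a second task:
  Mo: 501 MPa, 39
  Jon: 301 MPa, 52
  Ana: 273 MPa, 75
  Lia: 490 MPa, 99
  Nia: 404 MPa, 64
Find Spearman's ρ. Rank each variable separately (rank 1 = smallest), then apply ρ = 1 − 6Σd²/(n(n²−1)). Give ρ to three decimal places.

Ranks of variable 1: 5, 2, 1, 4, 3
Ranks of variable 2: 1, 2, 4, 5, 3
d = r₁ − r₂: 4, 0, -3, -1, 0
d²: 16, 0, 9, 1, 0; Σd² = 26
ρ = 1 − 6·26/(5·24) = 1 − 156/120 = -0.300

-0.300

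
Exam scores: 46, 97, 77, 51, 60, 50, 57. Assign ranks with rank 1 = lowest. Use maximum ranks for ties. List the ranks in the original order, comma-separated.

1, 7, 6, 3, 5, 2, 4

Sorted (ascending): 46, 50, 51, 57, 60, 77, 97
No ties — each value takes its position as its rank.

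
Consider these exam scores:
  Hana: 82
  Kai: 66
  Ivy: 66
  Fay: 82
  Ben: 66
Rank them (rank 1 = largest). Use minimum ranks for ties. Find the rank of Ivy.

3

Sorted (descending): 82, 82, 66, 66, 66
The 2 values of 82 occupy positions 1–2 → each gets rank 1.
The 3 values of 66 occupy positions 3–5 → each gets rank 3.
Ivy has value 66 → rank 3.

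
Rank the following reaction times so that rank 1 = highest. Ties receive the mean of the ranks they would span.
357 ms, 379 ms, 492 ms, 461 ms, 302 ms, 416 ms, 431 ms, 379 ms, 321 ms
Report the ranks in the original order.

Sorted (descending): 492, 461, 431, 416, 379, 379, 357, 321, 302
The 2 values of 379 occupy positions 5–6 → average rank (5+6)/2 = 5.5.

7, 5.5, 1, 2, 9, 4, 3, 5.5, 8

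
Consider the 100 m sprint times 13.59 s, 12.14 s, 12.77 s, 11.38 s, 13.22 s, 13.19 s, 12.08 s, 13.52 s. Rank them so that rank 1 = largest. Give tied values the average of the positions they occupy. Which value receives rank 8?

11.38

Sorted (descending): 13.59, 13.52, 13.22, 13.19, 12.77, 12.14, 12.08, 11.38
No ties — each value takes its position as its rank.
Rank 8 → value 11.38.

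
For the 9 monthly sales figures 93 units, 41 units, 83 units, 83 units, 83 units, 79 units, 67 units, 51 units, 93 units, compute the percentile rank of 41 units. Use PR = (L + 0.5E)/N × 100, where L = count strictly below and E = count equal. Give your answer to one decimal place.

5.6

N = 9.
Strictly below 41: 0. Equal to 41: 1.
PR = (0 + 0.5·1)/9 × 100 = 5.6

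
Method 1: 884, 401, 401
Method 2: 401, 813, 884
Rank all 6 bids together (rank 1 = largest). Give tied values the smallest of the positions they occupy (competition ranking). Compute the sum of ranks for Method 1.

Sorted (descending): 884, 884, 813, 401, 401, 401
The 2 values of 884 occupy positions 1–2 → each gets rank 1.
The 3 values of 401 occupy positions 4–6 → each gets rank 4.
Method 1 values → pooled ranks: 884→1, 401→4, 401→4
Rank sum = 1 + 4 + 4 = 9

9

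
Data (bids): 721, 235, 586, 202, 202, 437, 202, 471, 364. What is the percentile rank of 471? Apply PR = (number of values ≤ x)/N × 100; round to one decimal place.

77.8

N = 9.
Strictly below 471: 6. Equal to 471: 1.
PR = 7/9 × 100 = 77.8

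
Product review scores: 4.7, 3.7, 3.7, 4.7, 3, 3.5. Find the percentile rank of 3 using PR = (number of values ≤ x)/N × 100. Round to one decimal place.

16.7

N = 6.
Strictly below 3: 0. Equal to 3: 1.
PR = 1/6 × 100 = 16.7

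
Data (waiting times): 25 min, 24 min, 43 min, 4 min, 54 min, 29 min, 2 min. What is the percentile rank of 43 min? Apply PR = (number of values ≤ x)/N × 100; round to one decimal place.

85.7

N = 7.
Strictly below 43: 5. Equal to 43: 1.
PR = 6/7 × 100 = 85.7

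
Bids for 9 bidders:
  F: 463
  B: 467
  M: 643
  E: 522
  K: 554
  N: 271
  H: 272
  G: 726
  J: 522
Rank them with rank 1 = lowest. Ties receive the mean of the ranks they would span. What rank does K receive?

Sorted (ascending): 271, 272, 463, 467, 522, 522, 554, 643, 726
The 2 values of 522 occupy positions 5–6 → average rank (5+6)/2 = 5.5.
K has value 554 → rank 7.

7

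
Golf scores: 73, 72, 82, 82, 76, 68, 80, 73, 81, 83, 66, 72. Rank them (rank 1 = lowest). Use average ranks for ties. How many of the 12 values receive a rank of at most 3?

2

Sorted (ascending): 66, 68, 72, 72, 73, 73, 76, 80, 81, 82, 82, 83
The 2 values of 72 occupy positions 3–4 → average rank (3+4)/2 = 3.5.
The 2 values of 73 occupy positions 5–6 → average rank (5+6)/2 = 5.5.
The 2 values of 82 occupy positions 10–11 → average rank (10+11)/2 = 10.5.
Ranks ≤ 3: {1, 2} → 2 values.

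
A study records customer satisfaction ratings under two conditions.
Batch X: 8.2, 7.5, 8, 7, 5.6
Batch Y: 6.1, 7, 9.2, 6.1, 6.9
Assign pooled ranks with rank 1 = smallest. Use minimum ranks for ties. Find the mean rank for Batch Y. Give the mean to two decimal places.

4.60

Sorted (ascending): 5.6, 6.1, 6.1, 6.9, 7, 7, 7.5, 8, 8.2, 9.2
The 2 values of 6.1 occupy positions 2–3 → each gets rank 2.
The 2 values of 7 occupy positions 5–6 → each gets rank 5.
Batch Y values → pooled ranks: 6.1→2, 7→5, 9.2→10, 6.1→2, 6.9→4
Mean rank = (2 + 5 + 10 + 2 + 4) / 5 = 4.60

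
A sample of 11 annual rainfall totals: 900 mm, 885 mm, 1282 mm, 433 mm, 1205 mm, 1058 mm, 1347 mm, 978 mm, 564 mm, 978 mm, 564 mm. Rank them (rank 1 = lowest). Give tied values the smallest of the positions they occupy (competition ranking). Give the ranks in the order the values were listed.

5, 4, 10, 1, 9, 8, 11, 6, 2, 6, 2

Sorted (ascending): 433, 564, 564, 885, 900, 978, 978, 1058, 1205, 1282, 1347
The 2 values of 564 occupy positions 2–3 → each gets rank 2.
The 2 values of 978 occupy positions 6–7 → each gets rank 6.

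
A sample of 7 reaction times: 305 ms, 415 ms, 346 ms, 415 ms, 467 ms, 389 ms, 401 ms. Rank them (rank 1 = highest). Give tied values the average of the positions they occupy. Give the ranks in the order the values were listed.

7, 2.5, 6, 2.5, 1, 5, 4

Sorted (descending): 467, 415, 415, 401, 389, 346, 305
The 2 values of 415 occupy positions 2–3 → average rank (2+3)/2 = 2.5.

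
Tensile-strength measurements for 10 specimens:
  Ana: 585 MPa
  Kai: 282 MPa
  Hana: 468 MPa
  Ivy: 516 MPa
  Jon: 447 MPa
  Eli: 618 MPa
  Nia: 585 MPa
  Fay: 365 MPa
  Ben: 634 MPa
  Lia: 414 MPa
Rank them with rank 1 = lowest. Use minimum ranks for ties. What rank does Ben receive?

10

Sorted (ascending): 282, 365, 414, 447, 468, 516, 585, 585, 618, 634
The 2 values of 585 occupy positions 7–8 → each gets rank 7.
Ben has value 634 MPa → rank 10.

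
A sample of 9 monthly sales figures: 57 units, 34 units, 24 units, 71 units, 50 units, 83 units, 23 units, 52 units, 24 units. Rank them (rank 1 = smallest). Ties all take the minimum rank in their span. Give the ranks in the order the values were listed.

7, 4, 2, 8, 5, 9, 1, 6, 2

Sorted (ascending): 23, 24, 24, 34, 50, 52, 57, 71, 83
The 2 values of 24 occupy positions 2–3 → each gets rank 2.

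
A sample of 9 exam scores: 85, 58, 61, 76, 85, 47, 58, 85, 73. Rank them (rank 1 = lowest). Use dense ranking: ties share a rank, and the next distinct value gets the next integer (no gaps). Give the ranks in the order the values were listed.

Sorted (ascending): 47, 58, 58, 61, 73, 76, 85, 85, 85
The 2 values of 58 share dense rank 2.
The 3 values of 85 share dense rank 6.
Remaining distinct values take the next consecutive integers.

6, 2, 3, 5, 6, 1, 2, 6, 4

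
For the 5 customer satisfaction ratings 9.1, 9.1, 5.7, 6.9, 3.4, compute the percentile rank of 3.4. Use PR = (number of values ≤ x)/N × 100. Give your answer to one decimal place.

N = 5.
Strictly below 3.4: 0. Equal to 3.4: 1.
PR = 1/5 × 100 = 20.0

20.0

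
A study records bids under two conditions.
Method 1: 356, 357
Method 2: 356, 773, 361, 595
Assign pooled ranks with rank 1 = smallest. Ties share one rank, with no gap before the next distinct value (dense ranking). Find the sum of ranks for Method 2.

13

Sorted (ascending): 356, 356, 357, 361, 595, 773
The 2 values of 356 share dense rank 1.
Remaining distinct values take the next consecutive integers.
Method 2 values → pooled ranks: 356→1, 773→5, 361→3, 595→4
Rank sum = 1 + 5 + 3 + 4 = 13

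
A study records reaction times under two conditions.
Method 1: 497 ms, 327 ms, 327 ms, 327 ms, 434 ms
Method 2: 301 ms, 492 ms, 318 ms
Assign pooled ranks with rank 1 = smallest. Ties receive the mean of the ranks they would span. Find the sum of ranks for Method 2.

10

Sorted (ascending): 301, 318, 327, 327, 327, 434, 492, 497
The 3 values of 327 occupy positions 3–5 → average rank 4.
Method 2 values → pooled ranks: 301→1, 492→7, 318→2
Rank sum = 1 + 7 + 2 = 10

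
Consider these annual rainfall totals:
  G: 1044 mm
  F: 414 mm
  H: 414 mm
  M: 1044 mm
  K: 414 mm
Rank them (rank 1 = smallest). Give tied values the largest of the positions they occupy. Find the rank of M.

Sorted (ascending): 414, 414, 414, 1044, 1044
The 3 values of 414 occupy positions 1–3 → each gets rank 3.
The 2 values of 1044 occupy positions 4–5 → each gets rank 5.
M has value 1044 mm → rank 5.

5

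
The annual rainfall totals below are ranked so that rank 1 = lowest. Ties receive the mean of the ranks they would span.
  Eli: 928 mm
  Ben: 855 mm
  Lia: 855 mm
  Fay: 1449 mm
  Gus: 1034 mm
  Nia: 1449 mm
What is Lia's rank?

Sorted (ascending): 855, 855, 928, 1034, 1449, 1449
The 2 values of 855 occupy positions 1–2 → average rank (1+2)/2 = 1.5.
The 2 values of 1449 occupy positions 5–6 → average rank (5+6)/2 = 5.5.
Lia has value 855 mm → rank 1.5.

1.5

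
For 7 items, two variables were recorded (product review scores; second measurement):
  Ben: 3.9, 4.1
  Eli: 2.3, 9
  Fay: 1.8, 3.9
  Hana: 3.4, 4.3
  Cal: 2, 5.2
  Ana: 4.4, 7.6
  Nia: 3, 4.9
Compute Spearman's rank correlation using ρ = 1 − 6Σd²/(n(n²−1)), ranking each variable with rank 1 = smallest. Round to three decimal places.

0.179

Ranks of variable 1: 6, 3, 1, 5, 2, 7, 4
Ranks of variable 2: 2, 7, 1, 3, 5, 6, 4
d = r₁ − r₂: 4, -4, 0, 2, -3, 1, 0
d²: 16, 16, 0, 4, 9, 1, 0; Σd² = 46
ρ = 1 − 6·46/(7·48) = 1 − 276/336 = 0.179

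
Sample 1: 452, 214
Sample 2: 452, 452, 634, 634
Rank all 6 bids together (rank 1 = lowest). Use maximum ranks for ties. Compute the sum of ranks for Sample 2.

20

Sorted (ascending): 214, 452, 452, 452, 634, 634
The 3 values of 452 occupy positions 2–4 → each gets rank 4.
The 2 values of 634 occupy positions 5–6 → each gets rank 6.
Sample 2 values → pooled ranks: 452→4, 452→4, 634→6, 634→6
Rank sum = 4 + 4 + 6 + 6 = 20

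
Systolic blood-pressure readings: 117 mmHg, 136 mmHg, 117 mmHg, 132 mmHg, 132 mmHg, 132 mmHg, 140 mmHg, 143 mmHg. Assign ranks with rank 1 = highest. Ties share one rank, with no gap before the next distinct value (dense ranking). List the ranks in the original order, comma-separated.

5, 3, 5, 4, 4, 4, 2, 1

Sorted (descending): 143, 140, 136, 132, 132, 132, 117, 117
The 3 values of 132 share dense rank 4.
The 2 values of 117 share dense rank 5.
Remaining distinct values take the next consecutive integers.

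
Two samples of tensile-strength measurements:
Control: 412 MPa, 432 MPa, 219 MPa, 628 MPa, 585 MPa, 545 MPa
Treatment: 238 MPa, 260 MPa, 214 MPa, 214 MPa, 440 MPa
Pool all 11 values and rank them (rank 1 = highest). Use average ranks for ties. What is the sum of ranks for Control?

Sorted (descending): 628, 585, 545, 440, 432, 412, 260, 238, 219, 214, 214
The 2 values of 214 occupy positions 10–11 → average rank (10+11)/2 = 10.5.
Control values → pooled ranks: 412→6, 432→5, 219→9, 628→1, 585→2, 545→3
Rank sum = 6 + 5 + 9 + 1 + 2 + 3 = 26

26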